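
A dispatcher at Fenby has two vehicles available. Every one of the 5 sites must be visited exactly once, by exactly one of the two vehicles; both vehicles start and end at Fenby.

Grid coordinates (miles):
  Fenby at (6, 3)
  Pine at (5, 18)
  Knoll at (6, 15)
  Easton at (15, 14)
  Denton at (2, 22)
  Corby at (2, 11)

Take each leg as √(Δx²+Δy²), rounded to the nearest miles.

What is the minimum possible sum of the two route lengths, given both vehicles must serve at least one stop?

Check every non-empty split of the stops between the two vehicles; for each half take its own optimal tour:
  {Pine} + {Knoll, Easton, Denton, Corby}: 30 + 51 = 81
  {Knoll} + {Pine, Easton, Denton, Corby}: 24 + 50 = 74
  {Pine, Knoll} + {Easton, Denton, Corby}: 30 + 49 = 79
  {Easton} + {Pine, Knoll, Denton, Corby}: 28 + 40 = 68
  {Pine, Easton} + {Knoll, Denton, Corby}: 40 + 40 = 80
  {Knoll, Easton} + {Pine, Denton, Corby}: 35 + 40 = 75
  … (15 splits in total)
  {Pine, Knoll, Easton, Denton} + {Corby}: 49 + 18 = 67  ← best
Best: vehicle 1 Fenby → Knoll → Pine → Denton → Easton → Fenby = 49; vehicle 2 Fenby → Corby → Fenby = 18; combined 67.

67 miles — the smallest possible combined total.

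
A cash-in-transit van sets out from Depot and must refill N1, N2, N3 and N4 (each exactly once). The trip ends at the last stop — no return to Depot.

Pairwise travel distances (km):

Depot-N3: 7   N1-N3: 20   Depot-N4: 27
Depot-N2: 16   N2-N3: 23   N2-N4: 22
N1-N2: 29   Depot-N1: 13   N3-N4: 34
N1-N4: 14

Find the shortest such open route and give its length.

Minimum one-way distance = 63 km.

There are 4! = 24 possible orderings.
Depot - N1 - N2 - N3 - N4: 13+29+23+34 = 99
Depot - N1 - N2 - N4 - N3: 13+29+22+34 = 98
Depot - N1 - N3 - N2 - N4: 13+20+23+22 = 78
Depot - N1 - N3 - N4 - N2: 13+20+34+22 = 89
Depot - N1 - N4 - N2 - N3: 13+14+22+23 = 72
Depot - N1 - N4 - N3 - N2: 13+14+34+23 = 84
Depot - N2 - N1 - N3 - N4: 16+29+20+34 = 99
Depot - N2 - N1 - N4 - N3: 16+29+14+34 = 93
Depot - N2 - N3 - N1 - N4: 16+23+20+14 = 73
Depot - N2 - N3 - N4 - N1: 16+23+34+14 = 87
Depot - N2 - N4 - N1 - N3: 16+22+14+20 = 72
Depot - N2 - N4 - N3 - N1: 16+22+34+20 = 92
Depot - N3 - N1 - N2 - N4: 7+20+29+22 = 78
Depot - N3 - N1 - N4 - N2: 7+20+14+22 = 63
… (10 more)
The minimum is 63.
One shortest path: Depot → N3 → N1 → N4 → N2.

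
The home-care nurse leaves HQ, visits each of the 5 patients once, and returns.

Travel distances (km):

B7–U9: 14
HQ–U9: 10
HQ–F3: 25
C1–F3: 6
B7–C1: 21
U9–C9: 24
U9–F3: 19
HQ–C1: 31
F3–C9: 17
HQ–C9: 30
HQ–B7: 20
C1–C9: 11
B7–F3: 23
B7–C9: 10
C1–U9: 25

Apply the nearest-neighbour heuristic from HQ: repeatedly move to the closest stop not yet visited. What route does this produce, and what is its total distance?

From HQ: distances to unvisited — U9=10, B7=20, F3=25, C9=30, C1=31. Nearest is U9 (10).
From U9: distances to unvisited — B7=14, F3=19, C9=24, C1=25. Nearest is B7 (14).
From B7: distances to unvisited — C9=10, C1=21, F3=23. Nearest is C9 (10).
From C9: distances to unvisited — C1=11, F3=17. Nearest is C1 (11).
From C1: distances to unvisited — F3=6. Nearest is F3 (6).
Return F3→HQ: 25.
Total = 10 + 14 + 10 + 11 + 6 + 25 = 76.

76 km along HQ → U9 → B7 → C9 → C1 → F3 → HQ.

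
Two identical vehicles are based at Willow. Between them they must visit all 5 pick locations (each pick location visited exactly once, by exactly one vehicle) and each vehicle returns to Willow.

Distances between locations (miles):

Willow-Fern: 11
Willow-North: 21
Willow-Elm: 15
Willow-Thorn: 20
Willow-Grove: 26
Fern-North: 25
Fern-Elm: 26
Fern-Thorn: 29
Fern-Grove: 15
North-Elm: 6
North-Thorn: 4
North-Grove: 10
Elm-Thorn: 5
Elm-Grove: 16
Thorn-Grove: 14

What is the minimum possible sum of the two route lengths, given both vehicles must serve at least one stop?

Try each way of splitting the stops between the two vehicles (each non-empty) and, for each split, find the best tour for each vehicle:
  {Fern} + {North, Elm, Thorn, Grove}: 22 + 60 = 82
  {North} + {Fern, Elm, Thorn, Grove}: 42 + 60 = 102
  {Fern, North} + {Elm, Thorn, Grove}: 57 + 60 = 117
  {Elm} + {Fern, North, Thorn, Grove}: 30 + 60 = 90
  {Fern, Elm} + {North, Thorn, Grove}: 52 + 60 = 112
  {North, Elm} + {Fern, Thorn, Grove}: 42 + 60 = 102
  … (15 splits in total)
Best: vehicle 1 Willow → Fern → Willow = 22; vehicle 2 Willow → Elm → Thorn → North → Grove → Willow = 60; combined 82.

Minimum combined distance: 82 miles.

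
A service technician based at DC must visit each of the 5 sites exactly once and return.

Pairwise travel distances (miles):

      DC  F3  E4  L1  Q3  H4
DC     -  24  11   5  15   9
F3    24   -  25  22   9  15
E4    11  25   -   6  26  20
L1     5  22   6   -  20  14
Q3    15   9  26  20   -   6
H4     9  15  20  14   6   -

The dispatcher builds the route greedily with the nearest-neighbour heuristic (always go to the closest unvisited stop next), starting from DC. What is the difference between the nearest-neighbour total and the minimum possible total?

From DC: L1=5, H4=9, E4=11, Q3=15, F3=24 → choose L1 (5).
From L1: E4=6, H4=14, Q3=20, F3=22 → choose E4 (6).
From E4: H4=20, F3=25, Q3=26 → choose H4 (20).
From H4: Q3=6, F3=15 → choose Q3 (6).
From Q3: F3=9 → choose F3 (9).
NN route DC → L1 → E4 → H4 → Q3 → F3 → DC costs 70.
Optimal: DC → L1 → E4 → F3 → Q3 → H4 → DC costs 60 (by enumerating all 60 distinct tours).
Excess = 70 − 60 = 10.

Excess over optimum: 10 miles.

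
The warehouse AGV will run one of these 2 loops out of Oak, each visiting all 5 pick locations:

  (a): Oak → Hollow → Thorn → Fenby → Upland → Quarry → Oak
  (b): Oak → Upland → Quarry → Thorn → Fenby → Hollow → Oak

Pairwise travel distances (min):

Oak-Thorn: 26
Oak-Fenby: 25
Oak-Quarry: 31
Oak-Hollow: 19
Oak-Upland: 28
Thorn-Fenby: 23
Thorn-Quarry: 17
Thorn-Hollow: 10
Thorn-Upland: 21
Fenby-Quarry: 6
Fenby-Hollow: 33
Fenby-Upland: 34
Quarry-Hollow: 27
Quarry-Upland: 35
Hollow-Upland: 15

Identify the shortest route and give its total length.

Shortest is (a), total 152 min.

(a): 19 + 10 + 23 + 34 + 35 + 31 = 152
(b): 28 + 35 + 17 + 23 + 33 + 19 = 155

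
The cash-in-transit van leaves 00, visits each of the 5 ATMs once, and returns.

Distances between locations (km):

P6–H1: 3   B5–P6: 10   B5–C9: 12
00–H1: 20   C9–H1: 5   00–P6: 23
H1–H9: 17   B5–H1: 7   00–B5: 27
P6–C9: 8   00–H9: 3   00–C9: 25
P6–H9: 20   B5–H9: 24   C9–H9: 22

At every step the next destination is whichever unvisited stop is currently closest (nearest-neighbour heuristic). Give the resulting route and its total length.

70 km along 00 → H9 → H1 → P6 → C9 → B5 → 00.

At 00 the remaining stops are H9 3, H1 20, P6 23, C9 25, B5 27; go to H9.
At H9 the remaining stops are H1 17, P6 20, C9 22, B5 24; go to H1.
At H1 the remaining stops are P6 3, C9 5, B5 7; go to P6.
At P6 the remaining stops are C9 8, B5 10; go to C9.
At C9 the remaining stops are B5 12; go to B5.
Return B5→00: 27.
Total = 3 + 17 + 3 + 8 + 12 + 27 = 70.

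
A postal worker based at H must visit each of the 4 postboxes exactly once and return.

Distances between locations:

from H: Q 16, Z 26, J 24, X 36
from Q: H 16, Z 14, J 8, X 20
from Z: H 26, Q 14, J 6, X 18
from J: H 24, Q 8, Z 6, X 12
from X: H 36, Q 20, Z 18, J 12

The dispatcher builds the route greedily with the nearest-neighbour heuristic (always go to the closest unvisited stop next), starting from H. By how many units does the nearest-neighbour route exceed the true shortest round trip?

H: Q=16, J=24, Z=26, X=36 ⇒ Q
Q: J=8, Z=14, X=20 ⇒ J
J: Z=6, X=12 ⇒ Z
Z: X=18 ⇒ X
NN route H → Q → J → Z → X → H costs 84.
Optimal: H → Q → J → X → Z → H costs 80 (by enumerating all 12 distinct tours).
Excess = 84 − 80 = 4.

The nearest-neighbour route is 4 longer than optimal.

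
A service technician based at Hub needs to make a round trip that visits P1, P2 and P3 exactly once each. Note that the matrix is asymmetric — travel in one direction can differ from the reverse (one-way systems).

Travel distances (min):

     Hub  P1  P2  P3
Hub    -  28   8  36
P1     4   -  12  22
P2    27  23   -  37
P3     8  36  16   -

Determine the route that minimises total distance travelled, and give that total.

Shortest round trip = 61 min.

Hub → P1 → P2 → P3 → Hub: 28+12+37+8 = 85
Hub → P1 → P3 → P2 → Hub: 28+22+16+27 = 93
Hub → P2 → P1 → P3 → Hub: 8+23+22+8 = 61
Hub → P2 → P3 → P1 → Hub: 8+37+36+4 = 85
Hub → P3 → P1 → P2 → Hub: 36+36+12+27 = 111
Hub → P3 → P2 → P1 → Hub: 36+16+23+4 = 79
The minimum is 61.
One optimal route: Hub → P2 → P1 → P3 → Hub.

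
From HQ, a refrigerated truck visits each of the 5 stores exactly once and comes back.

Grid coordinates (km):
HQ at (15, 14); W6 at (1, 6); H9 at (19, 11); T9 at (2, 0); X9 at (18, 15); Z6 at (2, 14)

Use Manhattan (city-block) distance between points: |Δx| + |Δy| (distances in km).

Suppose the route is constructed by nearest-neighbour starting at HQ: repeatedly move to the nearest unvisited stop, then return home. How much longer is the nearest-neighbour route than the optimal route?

From HQ: X9=4, H9=7, Z6=13, W6=22, T9=27 → choose X9 (4).
From X9: H9=5, Z6=17, W6=26, T9=31 → choose H9 (5).
From H9: Z6=20, W6=23, T9=28 → choose Z6 (20).
From Z6: W6=9, T9=14 → choose W6 (9).
From W6: T9=7 → choose T9 (7).
NN route HQ → X9 → H9 → Z6 → W6 → T9 → HQ costs 72.
Optimal: HQ → X9 → H9 → W6 → T9 → Z6 → HQ costs 66 (by enumerating all 60 distinct tours).
Excess = 72 − 66 = 6.

6 km longer than the optimal tour.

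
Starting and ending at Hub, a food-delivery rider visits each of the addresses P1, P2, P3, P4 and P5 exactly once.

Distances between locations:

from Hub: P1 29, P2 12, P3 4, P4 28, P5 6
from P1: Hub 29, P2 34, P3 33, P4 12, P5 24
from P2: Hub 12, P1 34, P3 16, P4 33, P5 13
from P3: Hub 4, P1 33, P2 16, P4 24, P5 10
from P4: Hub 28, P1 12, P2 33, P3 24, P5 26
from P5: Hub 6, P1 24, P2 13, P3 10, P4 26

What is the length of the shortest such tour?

Shortest round trip = 89.

With 5 stops there are 5!/2 = 60 distinct round trips (a route and its reverse cost the same).
Hub→P1→P2→P3→P4→P5→Hub: 29+34+16+24+26+6 = 135
Hub→P1→P2→P3→P5→P4→Hub: 29+34+16+10+26+28 = 143
Hub→P1→P2→P4→P3→P5→Hub: 29+34+33+24+10+6 = 136
Hub→P1→P2→P4→P5→P3→Hub: 29+34+33+26+10+4 = 136
Hub→P1→P2→P5→P3→P4→Hub: 29+34+13+10+24+28 = 138
Hub→P1→P2→P5→P4→P3→Hub: 29+34+13+26+24+4 = 130
Hub→P1→P3→P2→P4→P5→Hub: 29+33+16+33+26+6 = 143
Hub→P1→P3→P2→P5→P4→Hub: 29+33+16+13+26+28 = 145
Hub→P1→P3→P4→P2→P5→Hub: 29+33+24+33+13+6 = 138
Hub→P1→P3→P4→P5→P2→Hub: 29+33+24+26+13+12 = 137
Hub→P1→P3→P5→P2→P4→Hub: 29+33+10+13+33+28 = 146
Hub→P1→P3→P5→P4→P2→Hub: 29+33+10+26+33+12 = 143
Hub→P1→P4→P2→P3→P5→Hub: 29+12+33+16+10+6 = 106
Hub→P1→P4→P2→P5→P3→Hub: 29+12+33+13+10+4 = 101
… (46 more)
Hub→P2→P5→P1→P4→P3→Hub: 12+13+24+12+24+4 = 89  ← best
The minimum is 89.
One optimal route: Hub → P2 → P5 → P1 → P4 → P3 → Hub (or its reverse).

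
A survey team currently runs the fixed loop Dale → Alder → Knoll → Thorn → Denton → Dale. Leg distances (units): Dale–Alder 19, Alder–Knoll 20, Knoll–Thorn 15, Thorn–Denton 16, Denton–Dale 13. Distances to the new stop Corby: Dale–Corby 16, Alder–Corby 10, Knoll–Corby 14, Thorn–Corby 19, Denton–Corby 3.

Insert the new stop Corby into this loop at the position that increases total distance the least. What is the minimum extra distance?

+4 — insert Corby between Alder and Knoll.

Insertion cost between consecutive stops i–j is d(i,Corby) + d(Corby,j) − d(i,j):
  between Dale and Alder: 16 + 10 − 19 = 7
  between Alder and Knoll: 10 + 14 − 20 = 4
  between Knoll and Thorn: 14 + 19 − 15 = 18
  between Thorn and Denton: 19 + 3 − 16 = 6
  between Denton and Dale: 3 + 16 − 13 = 6
Cheapest insertion is between Alder and Knoll, adding 4.
New total = 83 + 4 = 87.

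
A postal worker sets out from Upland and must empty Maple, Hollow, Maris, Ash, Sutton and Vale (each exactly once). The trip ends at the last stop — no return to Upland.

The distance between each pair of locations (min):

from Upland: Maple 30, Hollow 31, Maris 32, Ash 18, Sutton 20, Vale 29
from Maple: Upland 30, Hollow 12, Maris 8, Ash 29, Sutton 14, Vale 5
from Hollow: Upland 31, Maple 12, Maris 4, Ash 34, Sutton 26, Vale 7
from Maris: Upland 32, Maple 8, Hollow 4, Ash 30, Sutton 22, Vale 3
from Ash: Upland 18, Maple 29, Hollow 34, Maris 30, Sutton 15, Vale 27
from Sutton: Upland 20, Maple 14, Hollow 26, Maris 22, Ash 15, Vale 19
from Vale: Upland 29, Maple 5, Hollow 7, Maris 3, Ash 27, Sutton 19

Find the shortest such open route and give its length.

There are 6! = 720 possible orderings.
Upland→Maple→Hollow→Maris→Ash→Sutton→Vale: 30+12+4+30+15+19 = 110
Upland→Maple→Hollow→Maris→Ash→Vale→Sutton: 30+12+4+30+27+19 = 122
Upland→Maple→Hollow→Maris→Sutton→Ash→Vale: 30+12+4+22+15+27 = 110
Upland→Maple→Hollow→Maris→Sutton→Vale→Ash: 30+12+4+22+19+27 = 114
Upland→Maple→Hollow→Maris→Vale→Ash→Sutton: 30+12+4+3+27+15 = 91
Upland→Maple→Hollow→Maris→Vale→Sutton→Ash: 30+12+4+3+19+15 = 83
Upland→Maple→Hollow→Ash→Maris→Sutton→Vale: 30+12+34+30+22+19 = 147
Upland→Maple→Hollow→Ash→Maris→Vale→Sutton: 30+12+34+30+3+19 = 128
… (712 more)
Upland→Ash→Sutton→Maple→Vale→Maris→Hollow: 18+15+14+5+3+4 = 59  ← best
The minimum is 59.
One shortest path: Upland → Ash → Sutton → Maple → Vale → Maris → Hollow.

Shortest open route: 59 min.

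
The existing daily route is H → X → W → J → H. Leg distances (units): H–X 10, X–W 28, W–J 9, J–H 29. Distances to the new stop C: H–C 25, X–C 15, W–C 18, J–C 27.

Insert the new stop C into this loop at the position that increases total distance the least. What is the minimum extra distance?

Adding 5 by placing C on the X–W leg.

Insertion cost between consecutive stops i–j is d(i,C) + d(C,j) − d(i,j):
  between H and X: 25 + 15 − 10 = 30
  between X and W: 15 + 18 − 28 = 5
  between W and J: 18 + 27 − 9 = 36
  between J and H: 27 + 25 − 29 = 23
Cheapest insertion is between X and W, adding 5.
New total = 76 + 5 = 81.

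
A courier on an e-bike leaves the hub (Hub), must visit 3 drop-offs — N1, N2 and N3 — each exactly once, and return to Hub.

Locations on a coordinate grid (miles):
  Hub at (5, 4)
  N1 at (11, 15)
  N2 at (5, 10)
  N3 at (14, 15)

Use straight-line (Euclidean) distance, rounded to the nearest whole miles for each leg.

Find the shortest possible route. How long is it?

There are 3 distinct closed tours to check (reversals are equivalent).
Hub-N1-N2-N3-Hub: 13+8+10+14 = 45
Hub-N1-N3-N2-Hub: 13+3+10+6 = 32
Hub-N2-N1-N3-Hub: 6+8+3+14 = 31
The minimum is 31.
One optimal route: Hub → N2 → N1 → N3 → Hub (or its reverse).

Shortest round trip = 31 miles.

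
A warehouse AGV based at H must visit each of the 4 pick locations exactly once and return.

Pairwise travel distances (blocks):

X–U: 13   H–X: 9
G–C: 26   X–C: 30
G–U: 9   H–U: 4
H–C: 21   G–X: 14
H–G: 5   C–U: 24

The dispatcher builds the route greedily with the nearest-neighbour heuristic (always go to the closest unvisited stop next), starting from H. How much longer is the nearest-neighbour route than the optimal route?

H: U=4, G=5, X=9, C=21 ⇒ U
U: G=9, X=13, C=24 ⇒ G
G: X=14, C=26 ⇒ X
X: C=30 ⇒ C
NN route H → U → G → X → C → H costs 78.
Optimal: H → G → X → C → U → H costs 77 (by enumerating all 12 distinct tours).
Excess = 78 − 77 = 1.

The nearest-neighbour route is 1 blocks longer than optimal.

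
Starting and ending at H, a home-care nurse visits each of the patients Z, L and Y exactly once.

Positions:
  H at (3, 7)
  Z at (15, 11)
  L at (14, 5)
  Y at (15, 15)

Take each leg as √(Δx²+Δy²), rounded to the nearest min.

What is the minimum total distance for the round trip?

H-Z-L-Y-H: 13+6+10+14 = 43
H-Z-Y-L-H: 13+4+10+11 = 38
H-L-Z-Y-H: 11+6+4+14 = 35
The minimum is 35.
One optimal route: H → L → Z → Y → H (or its reverse).

Minimum total distance: 35 min.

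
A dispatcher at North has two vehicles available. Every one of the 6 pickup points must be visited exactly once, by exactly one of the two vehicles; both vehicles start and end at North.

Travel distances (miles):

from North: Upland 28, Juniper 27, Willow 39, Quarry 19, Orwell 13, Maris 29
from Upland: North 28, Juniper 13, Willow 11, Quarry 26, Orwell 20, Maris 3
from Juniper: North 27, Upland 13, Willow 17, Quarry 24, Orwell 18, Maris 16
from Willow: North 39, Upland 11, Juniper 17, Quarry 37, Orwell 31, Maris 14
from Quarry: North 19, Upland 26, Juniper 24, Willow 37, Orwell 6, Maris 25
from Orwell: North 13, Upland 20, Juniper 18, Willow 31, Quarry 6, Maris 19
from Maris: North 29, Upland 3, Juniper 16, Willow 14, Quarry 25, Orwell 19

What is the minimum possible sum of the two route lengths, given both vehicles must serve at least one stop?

There are 2^5 − 1 = 31 ways to divide the 6 stops into two non-empty groups. For each, the best each vehicle can do is its own shortest tour through its group:
  {Upland} + {Juniper, Willow, Quarry, Orwell, Maris}: 56 + 102 = 158
  {Juniper} + {Upland, Willow, Quarry, Orwell, Maris}: 54 + 97 = 151
  {Upland, Juniper} + {Willow, Quarry, Orwell, Maris}: 68 + 97 = 165
  {Willow} + {Upland, Juniper, Quarry, Orwell, Maris}: 78 + 87 = 165
  {Upland, Willow} + {Juniper, Quarry, Orwell, Maris}: 78 + 87 = 165
  {Juniper, Willow} + {Upland, Quarry, Orwell, Maris}: 83 + 75 = 158
  … (31 splits in total)
  {Quarry, Orwell} + {Upland, Juniper, Willow, Maris}: 38 + 87 = 125  ← best
Best: vehicle 1 North → Quarry → Orwell → North = 38; vehicle 2 North → Juniper → Willow → Upland → Maris → North = 87; combined 125.

125 miles — the smallest possible combined total.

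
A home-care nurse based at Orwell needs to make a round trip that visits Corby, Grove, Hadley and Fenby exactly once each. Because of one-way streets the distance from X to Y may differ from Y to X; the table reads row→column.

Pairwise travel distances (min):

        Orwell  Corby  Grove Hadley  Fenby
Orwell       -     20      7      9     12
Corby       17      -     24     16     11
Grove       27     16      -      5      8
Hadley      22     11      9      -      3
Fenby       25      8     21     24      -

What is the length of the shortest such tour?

Orwell - Corby - Grove - Hadley - Fenby - Orwell: 20+24+5+3+25 = 77
Orwell - Corby - Grove - Fenby - Hadley - Orwell: 20+24+8+24+22 = 98
Orwell - Corby - Hadley - Grove - Fenby - Orwell: 20+16+9+8+25 = 78
Orwell - Corby - Hadley - Fenby - Grove - Orwell: 20+16+3+21+27 = 87
Orwell - Corby - Fenby - Grove - Hadley - Orwell: 20+11+21+5+22 = 79
Orwell - Corby - Fenby - Hadley - Grove - Orwell: 20+11+24+9+27 = 91
Orwell - Grove - Corby - Hadley - Fenby - Orwell: 7+16+16+3+25 = 67
Orwell - Grove - Corby - Fenby - Hadley - Orwell: 7+16+11+24+22 = 80
Orwell - Grove - Hadley - Corby - Fenby - Orwell: 7+5+11+11+25 = 59
Orwell - Grove - Hadley - Fenby - Corby - Orwell: 7+5+3+8+17 = 40
Orwell - Grove - Fenby - Corby - Hadley - Orwell: 7+8+8+16+22 = 61
Orwell - Grove - Fenby - Hadley - Corby - Orwell: 7+8+24+11+17 = 67
Orwell - Hadley - Corby - Grove - Fenby - Orwell: 9+11+24+8+25 = 77
Orwell - Hadley - Corby - Fenby - Grove - Orwell: 9+11+11+21+27 = 79
… (10 more)
The minimum is 40.
One optimal route: Orwell → Grove → Hadley → Fenby → Corby → Orwell.

Shortest round trip = 40 min.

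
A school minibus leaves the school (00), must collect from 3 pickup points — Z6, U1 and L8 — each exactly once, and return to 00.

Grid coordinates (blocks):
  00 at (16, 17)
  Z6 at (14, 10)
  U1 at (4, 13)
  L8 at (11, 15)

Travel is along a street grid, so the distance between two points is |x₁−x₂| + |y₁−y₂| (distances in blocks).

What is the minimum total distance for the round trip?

With 3 stops there are 3!/2 = 3 distinct round trips (a route and its reverse cost the same).
00 → Z6 → U1 → L8 → 00: 9+13+9+7 = 38
00 → Z6 → L8 → U1 → 00: 9+8+9+16 = 42
00 → U1 → Z6 → L8 → 00: 16+13+8+7 = 44
The minimum is 38.
One optimal route: 00 → Z6 → U1 → L8 → 00 (or its reverse).

Minimum total distance: 38 blocks.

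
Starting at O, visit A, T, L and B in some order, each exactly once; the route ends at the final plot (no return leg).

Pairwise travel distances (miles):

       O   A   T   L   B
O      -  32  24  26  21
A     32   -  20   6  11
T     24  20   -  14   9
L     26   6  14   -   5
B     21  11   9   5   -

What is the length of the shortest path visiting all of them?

Shortest open route: 44 miles.

There are 4! = 24 possible orderings.
O→A→T→L→B: 32+20+14+5 = 71
O→A→T→B→L: 32+20+9+5 = 66
O→A→L→T→B: 32+6+14+9 = 61
O→A→L→B→T: 32+6+5+9 = 52
O→A→B→T→L: 32+11+9+14 = 66
O→A→B→L→T: 32+11+5+14 = 62
O→T→A→L→B: 24+20+6+5 = 55
O→T→A→B→L: 24+20+11+5 = 60
O→T→L→A→B: 24+14+6+11 = 55
O→T→L→B→A: 24+14+5+11 = 54
O→T→B→A→L: 24+9+11+6 = 50
O→T→B→L→A: 24+9+5+6 = 44
O→L→A→T→B: 26+6+20+9 = 61
O→L→A→B→T: 26+6+11+9 = 52
… (10 more)
The minimum is 44.
One shortest path: O → T → B → L → A.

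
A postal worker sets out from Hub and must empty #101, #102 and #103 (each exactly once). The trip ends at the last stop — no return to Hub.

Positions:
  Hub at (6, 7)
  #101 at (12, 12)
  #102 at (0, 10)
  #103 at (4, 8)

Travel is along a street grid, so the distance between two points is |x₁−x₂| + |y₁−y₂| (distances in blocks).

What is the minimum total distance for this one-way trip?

There are 3! = 6 possible orderings.
Hub→#101→#102→#103: 11+14+6 = 31
Hub→#101→#103→#102: 11+12+6 = 29
Hub→#102→#101→#103: 9+14+12 = 35
Hub→#102→#103→#101: 9+6+12 = 27
Hub→#103→#101→#102: 3+12+14 = 29
Hub→#103→#102→#101: 3+6+14 = 23
The minimum is 23.
One shortest path: Hub → #103 → #102 → #101.

Minimum one-way distance = 23 blocks.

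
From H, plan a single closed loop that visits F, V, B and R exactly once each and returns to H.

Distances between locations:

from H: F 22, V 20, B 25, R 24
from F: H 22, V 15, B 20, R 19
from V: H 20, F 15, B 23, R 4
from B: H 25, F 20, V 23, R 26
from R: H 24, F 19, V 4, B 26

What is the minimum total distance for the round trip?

88 — the shortest possible round trip.

H-F-V-B-R-H: 22+15+23+26+24 = 110
H-F-V-R-B-H: 22+15+4+26+25 = 92
H-F-B-V-R-H: 22+20+23+4+24 = 93
H-F-B-R-V-H: 22+20+26+4+20 = 92
H-F-R-V-B-H: 22+19+4+23+25 = 93
H-F-R-B-V-H: 22+19+26+23+20 = 110
H-V-F-B-R-H: 20+15+20+26+24 = 105
H-V-F-R-B-H: 20+15+19+26+25 = 105
H-V-B-F-R-H: 20+23+20+19+24 = 106
H-V-R-F-B-H: 20+4+19+20+25 = 88
H-B-F-V-R-H: 25+20+15+4+24 = 88
H-B-V-F-R-H: 25+23+15+19+24 = 106
The minimum is 88.
One optimal route: H → V → R → F → B → H (or its reverse).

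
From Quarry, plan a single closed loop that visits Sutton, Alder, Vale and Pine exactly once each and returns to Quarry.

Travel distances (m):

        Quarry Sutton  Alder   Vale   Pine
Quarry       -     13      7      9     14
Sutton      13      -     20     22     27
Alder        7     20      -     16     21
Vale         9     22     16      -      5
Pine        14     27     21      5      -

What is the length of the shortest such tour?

With 4 stops there are 4!/2 = 12 distinct round trips (a route and its reverse cost the same).
Quarry-Sutton-Alder-Vale-Pine-Quarry: 13+20+16+5+14 = 68
Quarry-Sutton-Alder-Pine-Vale-Quarry: 13+20+21+5+9 = 68
Quarry-Sutton-Vale-Alder-Pine-Quarry: 13+22+16+21+14 = 86
Quarry-Sutton-Vale-Pine-Alder-Quarry: 13+22+5+21+7 = 68
Quarry-Sutton-Pine-Alder-Vale-Quarry: 13+27+21+16+9 = 86
Quarry-Sutton-Pine-Vale-Alder-Quarry: 13+27+5+16+7 = 68
Quarry-Alder-Sutton-Vale-Pine-Quarry: 7+20+22+5+14 = 68
Quarry-Alder-Sutton-Pine-Vale-Quarry: 7+20+27+5+9 = 68
Quarry-Alder-Vale-Sutton-Pine-Quarry: 7+16+22+27+14 = 86
Quarry-Alder-Pine-Sutton-Vale-Quarry: 7+21+27+22+9 = 86
Quarry-Vale-Sutton-Alder-Pine-Quarry: 9+22+20+21+14 = 86
Quarry-Vale-Alder-Sutton-Pine-Quarry: 9+16+20+27+14 = 86
The minimum is 68.
One optimal route: Quarry → Sutton → Alder → Vale → Pine → Quarry (or its reverse).

Minimum total distance: 68 m.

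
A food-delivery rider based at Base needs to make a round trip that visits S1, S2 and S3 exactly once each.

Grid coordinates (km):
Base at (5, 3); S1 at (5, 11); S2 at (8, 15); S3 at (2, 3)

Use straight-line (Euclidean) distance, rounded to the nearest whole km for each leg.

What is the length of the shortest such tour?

Minimum total distance: 29 km.

With 3 stops there are 3!/2 = 3 distinct round trips (a route and its reverse cost the same).
Base→S1→S2→S3→Base: 8+5+13+3 = 29
Base→S1→S3→S2→Base: 8+9+13+12 = 42
Base→S2→S1→S3→Base: 12+5+9+3 = 29
The minimum is 29.
One optimal route: Base → S1 → S2 → S3 → Base (or its reverse).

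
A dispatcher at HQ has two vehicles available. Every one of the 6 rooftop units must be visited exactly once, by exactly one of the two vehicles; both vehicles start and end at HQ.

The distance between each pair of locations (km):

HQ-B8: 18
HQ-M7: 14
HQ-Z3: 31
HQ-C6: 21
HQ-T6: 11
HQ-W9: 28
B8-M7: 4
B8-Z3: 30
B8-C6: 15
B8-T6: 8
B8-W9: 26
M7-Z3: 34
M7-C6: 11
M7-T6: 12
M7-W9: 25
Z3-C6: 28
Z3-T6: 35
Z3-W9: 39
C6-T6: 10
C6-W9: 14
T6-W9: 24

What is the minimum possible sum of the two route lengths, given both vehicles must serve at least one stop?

Try each way of splitting the stops between the two vehicles (each non-empty) and, for each split, find the best tour for each vehicle:
  {B8} + {M7, Z3, C6, T6, W9}: 36 + 118 = 154
  {M7} + {B8, Z3, C6, T6, W9}: 28 + 118 = 146
  {B8, M7} + {Z3, C6, T6, W9}: 36 + 105 = 141
  {Z3} + {B8, M7, C6, T6, W9}: 62 + 76 = 138
  {B8, Z3} + {M7, C6, T6, W9}: 79 + 74 = 153
  {M7, Z3} + {B8, C6, T6, W9}: 79 + 76 = 155
  … (31 splits in total)
Best: vehicle 1 HQ → Z3 → HQ = 62; vehicle 2 HQ → T6 → B8 → M7 → C6 → W9 → HQ = 76; combined 138.

138 km — the smallest possible combined total.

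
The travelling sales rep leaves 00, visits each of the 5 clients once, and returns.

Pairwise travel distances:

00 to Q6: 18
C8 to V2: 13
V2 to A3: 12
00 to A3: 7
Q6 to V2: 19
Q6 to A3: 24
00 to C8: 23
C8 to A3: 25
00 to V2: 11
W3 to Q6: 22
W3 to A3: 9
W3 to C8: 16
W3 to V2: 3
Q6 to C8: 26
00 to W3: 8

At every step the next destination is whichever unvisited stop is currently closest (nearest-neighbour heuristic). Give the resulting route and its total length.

76 along 00 → A3 → W3 → V2 → C8 → Q6 → 00.

00 → [A3:7 / W3:8 / V2:11 / Q6:18 / C8:23] → A3 (7)
A3 → [W3:9 / V2:12 / Q6:24 / C8:25] → W3 (9)
W3 → [V2:3 / C8:16 / Q6:22] → V2 (3)
V2 → [C8:13 / Q6:19] → C8 (13)
C8 → [Q6:26] → Q6 (26)
Return Q6→00: 18.
Total = 7 + 9 + 3 + 13 + 26 + 18 = 76.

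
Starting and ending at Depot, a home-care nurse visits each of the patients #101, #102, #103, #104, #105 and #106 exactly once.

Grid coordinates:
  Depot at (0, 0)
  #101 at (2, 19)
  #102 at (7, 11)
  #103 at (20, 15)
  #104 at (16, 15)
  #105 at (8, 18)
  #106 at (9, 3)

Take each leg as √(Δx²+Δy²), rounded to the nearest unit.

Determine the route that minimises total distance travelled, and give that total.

Shortest round trip = 66.

With 6 stops there are 6!/2 = 360 distinct round trips (a route and its reverse cost the same).
Depot-#101-#102-#103-#104-#105-#106-Depot: 19+9+14+4+9+15+9 = 79
Depot-#101-#102-#103-#104-#106-#105-Depot: 19+9+14+4+14+15+20 = 95
Depot-#101-#102-#103-#105-#104-#106-Depot: 19+9+14+12+9+14+9 = 86
Depot-#101-#102-#103-#105-#106-#104-Depot: 19+9+14+12+15+14+22 = 105
Depot-#101-#102-#103-#106-#104-#105-Depot: 19+9+14+16+14+9+20 = 101
Depot-#101-#102-#103-#106-#105-#104-Depot: 19+9+14+16+15+9+22 = 104
Depot-#101-#102-#104-#103-#105-#106-Depot: 19+9+10+4+12+15+9 = 78
Depot-#101-#102-#104-#103-#106-#105-Depot: 19+9+10+4+16+15+20 = 93
… (352 more)
Depot-#102-#101-#105-#104-#103-#106-Depot: 13+9+6+9+4+16+9 = 66  ← best
The minimum is 66.
One optimal route: Depot → #102 → #101 → #105 → #104 → #103 → #106 → Depot (or its reverse).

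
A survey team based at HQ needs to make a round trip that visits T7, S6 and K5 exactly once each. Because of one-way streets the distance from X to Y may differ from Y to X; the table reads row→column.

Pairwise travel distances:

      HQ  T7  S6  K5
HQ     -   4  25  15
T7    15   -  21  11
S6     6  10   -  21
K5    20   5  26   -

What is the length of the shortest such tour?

HQ → T7 → S6 → K5 → HQ: 4+21+21+20 = 66
HQ → T7 → K5 → S6 → HQ: 4+11+26+6 = 47
HQ → S6 → T7 → K5 → HQ: 25+10+11+20 = 66
HQ → S6 → K5 → T7 → HQ: 25+21+5+15 = 66
HQ → K5 → T7 → S6 → HQ: 15+5+21+6 = 47
HQ → K5 → S6 → T7 → HQ: 15+26+10+15 = 66
The minimum is 47.
One optimal route: HQ → T7 → K5 → S6 → HQ.

47 — the shortest possible round trip.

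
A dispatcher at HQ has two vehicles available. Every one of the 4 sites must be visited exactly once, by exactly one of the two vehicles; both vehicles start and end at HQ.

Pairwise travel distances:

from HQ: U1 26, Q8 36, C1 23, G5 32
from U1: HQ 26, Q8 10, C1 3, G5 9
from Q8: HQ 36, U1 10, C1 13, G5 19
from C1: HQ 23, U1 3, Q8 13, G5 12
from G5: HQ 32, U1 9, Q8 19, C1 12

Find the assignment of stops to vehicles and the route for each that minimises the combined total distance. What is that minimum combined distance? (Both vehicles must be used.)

There are 2^3 − 1 = 7 ways to divide the 4 stops into two non-empty groups. For each, the best each vehicle can do is its own shortest tour through its group:
  {U1} + {Q8, C1, G5}: 52 + 87 = 139
  {Q8} + {U1, C1, G5}: 72 + 67 = 139
  {U1, Q8} + {C1, G5}: 72 + 67 = 139
  {C1} + {U1, Q8, G5}: 46 + 87 = 133
  {U1, C1} + {Q8, G5}: 52 + 87 = 139
  {Q8, C1} + {U1, G5}: 72 + 67 = 139
  … (7 splits in total)
Best: vehicle 1 HQ → C1 → HQ = 46; vehicle 2 HQ → U1 → Q8 → G5 → HQ = 87; combined 133.

133 — the smallest possible combined total.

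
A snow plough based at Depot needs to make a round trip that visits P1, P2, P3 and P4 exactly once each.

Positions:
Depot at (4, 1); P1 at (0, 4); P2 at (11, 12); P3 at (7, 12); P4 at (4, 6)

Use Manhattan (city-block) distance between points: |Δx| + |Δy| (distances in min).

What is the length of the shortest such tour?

Depot → P1 → P2 → P3 → P4 → Depot: 7+19+4+9+5 = 44
Depot → P1 → P2 → P4 → P3 → Depot: 7+19+13+9+14 = 62
Depot → P1 → P3 → P2 → P4 → Depot: 7+15+4+13+5 = 44
Depot → P1 → P3 → P4 → P2 → Depot: 7+15+9+13+18 = 62
Depot → P1 → P4 → P2 → P3 → Depot: 7+6+13+4+14 = 44
Depot → P1 → P4 → P3 → P2 → Depot: 7+6+9+4+18 = 44
Depot → P2 → P1 → P3 → P4 → Depot: 18+19+15+9+5 = 66
Depot → P2 → P1 → P4 → P3 → Depot: 18+19+6+9+14 = 66
Depot → P2 → P3 → P1 → P4 → Depot: 18+4+15+6+5 = 48
Depot → P2 → P4 → P1 → P3 → Depot: 18+13+6+15+14 = 66
Depot → P3 → P1 → P2 → P4 → Depot: 14+15+19+13+5 = 66
Depot → P3 → P2 → P1 → P4 → Depot: 14+4+19+6+5 = 48
The minimum is 44.
One optimal route: Depot → P1 → P2 → P3 → P4 → Depot (or its reverse).

Minimum total distance: 44 min.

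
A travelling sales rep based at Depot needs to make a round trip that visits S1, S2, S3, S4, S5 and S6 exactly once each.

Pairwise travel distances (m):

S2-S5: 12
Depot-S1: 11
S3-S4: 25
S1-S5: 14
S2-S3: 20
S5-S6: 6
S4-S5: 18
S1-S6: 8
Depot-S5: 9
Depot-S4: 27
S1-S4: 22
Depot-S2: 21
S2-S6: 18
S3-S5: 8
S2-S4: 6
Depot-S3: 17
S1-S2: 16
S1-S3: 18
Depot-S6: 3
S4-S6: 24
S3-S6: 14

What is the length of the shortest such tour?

75 m — the shortest possible round trip.

With 6 stops there are 6!/2 = 360 distinct round trips (a route and its reverse cost the same).
Depot → S1 → S2 → S3 → S4 → S5 → S6 → Depot: 11+16+20+25+18+6+3 = 99
Depot → S1 → S2 → S3 → S4 → S6 → S5 → Depot: 11+16+20+25+24+6+9 = 111
Depot → S1 → S2 → S3 → S5 → S4 → S6 → Depot: 11+16+20+8+18+24+3 = 100
Depot → S1 → S2 → S3 → S5 → S6 → S4 → Depot: 11+16+20+8+6+24+27 = 112
Depot → S1 → S2 → S3 → S6 → S4 → S5 → Depot: 11+16+20+14+24+18+9 = 112
Depot → S1 → S2 → S3 → S6 → S5 → S4 → Depot: 11+16+20+14+6+18+27 = 112
Depot → S1 → S2 → S4 → S3 → S5 → S6 → Depot: 11+16+6+25+8+6+3 = 75
Depot → S1 → S2 → S4 → S3 → S6 → S5 → Depot: 11+16+6+25+14+6+9 = 87
… (352 more)
The minimum is 75.
One optimal route: Depot → S1 → S2 → S4 → S3 → S5 → S6 → Depot (or its reverse).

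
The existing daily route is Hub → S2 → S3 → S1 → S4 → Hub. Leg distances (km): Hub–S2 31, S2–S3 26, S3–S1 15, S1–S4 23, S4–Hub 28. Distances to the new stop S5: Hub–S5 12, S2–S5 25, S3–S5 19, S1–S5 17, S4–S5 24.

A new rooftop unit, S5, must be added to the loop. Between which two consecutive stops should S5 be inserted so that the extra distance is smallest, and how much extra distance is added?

Insertion cost between consecutive stops i–j is d(i,S5) + d(S5,j) − d(i,j):
  between Hub and S2: 12 + 25 − 31 = 6
  between S2 and S3: 25 + 19 − 26 = 18
  between S3 and S1: 19 + 17 − 15 = 21
  between S1 and S4: 17 + 24 − 23 = 18
  between S4 and Hub: 24 + 12 − 28 = 8
Cheapest insertion is between Hub and S2, adding 6.
New total = 123 + 6 = 129.

+6 km — insert S5 between Hub and S2.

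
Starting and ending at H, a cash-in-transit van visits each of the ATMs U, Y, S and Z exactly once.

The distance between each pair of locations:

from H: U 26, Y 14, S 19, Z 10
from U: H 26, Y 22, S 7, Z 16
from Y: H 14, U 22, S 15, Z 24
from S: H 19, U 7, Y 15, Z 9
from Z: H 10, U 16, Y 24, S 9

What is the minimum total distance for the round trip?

Shortest round trip = 62.

With 4 stops there are 4!/2 = 12 distinct round trips (a route and its reverse cost the same).
H-U-Y-S-Z-H: 26+22+15+9+10 = 82
H-U-Y-Z-S-H: 26+22+24+9+19 = 100
H-U-S-Y-Z-H: 26+7+15+24+10 = 82
H-U-S-Z-Y-H: 26+7+9+24+14 = 80
H-U-Z-Y-S-H: 26+16+24+15+19 = 100
H-U-Z-S-Y-H: 26+16+9+15+14 = 80
H-Y-U-S-Z-H: 14+22+7+9+10 = 62
H-Y-U-Z-S-H: 14+22+16+9+19 = 80
H-Y-S-U-Z-H: 14+15+7+16+10 = 62
H-Y-Z-U-S-H: 14+24+16+7+19 = 80
H-S-U-Y-Z-H: 19+7+22+24+10 = 82
H-S-Y-U-Z-H: 19+15+22+16+10 = 82
The minimum is 62.
One optimal route: H → Y → U → S → Z → H (or its reverse).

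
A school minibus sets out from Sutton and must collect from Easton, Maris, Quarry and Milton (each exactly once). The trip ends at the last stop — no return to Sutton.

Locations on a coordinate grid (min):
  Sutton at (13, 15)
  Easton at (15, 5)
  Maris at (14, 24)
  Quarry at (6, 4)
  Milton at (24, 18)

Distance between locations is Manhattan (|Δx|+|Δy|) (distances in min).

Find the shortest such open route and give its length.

58 min — the minimum one-way total.

There are 4! = 24 possible orderings.
Sutton→Easton→Maris→Quarry→Milton: 12+20+28+32 = 92
Sutton→Easton→Maris→Milton→Quarry: 12+20+16+32 = 80
Sutton→Easton→Quarry→Maris→Milton: 12+10+28+16 = 66
Sutton→Easton→Quarry→Milton→Maris: 12+10+32+16 = 70
Sutton→Easton→Milton→Maris→Quarry: 12+22+16+28 = 78
Sutton→Easton→Milton→Quarry→Maris: 12+22+32+28 = 94
Sutton→Maris→Easton→Quarry→Milton: 10+20+10+32 = 72
Sutton→Maris→Easton→Milton→Quarry: 10+20+22+32 = 84
Sutton→Maris→Quarry→Easton→Milton: 10+28+10+22 = 70
Sutton→Maris→Quarry→Milton→Easton: 10+28+32+22 = 92
Sutton→Maris→Milton→Easton→Quarry: 10+16+22+10 = 58
Sutton→Maris→Milton→Quarry→Easton: 10+16+32+10 = 68
Sutton→Quarry→Easton→Maris→Milton: 18+10+20+16 = 64
Sutton→Quarry→Easton→Milton→Maris: 18+10+22+16 = 66
… (10 more)
The minimum is 58.
One shortest path: Sutton → Maris → Milton → Easton → Quarry.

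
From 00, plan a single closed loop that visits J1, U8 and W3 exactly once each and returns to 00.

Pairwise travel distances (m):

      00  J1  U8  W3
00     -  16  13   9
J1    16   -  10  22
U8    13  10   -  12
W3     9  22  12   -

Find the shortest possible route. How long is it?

Shortest round trip = 47 m.

There are 3 distinct closed tours to check (reversals are equivalent).
00 - J1 - U8 - W3 - 00: 16+10+12+9 = 47
00 - J1 - W3 - U8 - 00: 16+22+12+13 = 63
00 - U8 - J1 - W3 - 00: 13+10+22+9 = 54
The minimum is 47.
One optimal route: 00 → J1 → U8 → W3 → 00 (or its reverse).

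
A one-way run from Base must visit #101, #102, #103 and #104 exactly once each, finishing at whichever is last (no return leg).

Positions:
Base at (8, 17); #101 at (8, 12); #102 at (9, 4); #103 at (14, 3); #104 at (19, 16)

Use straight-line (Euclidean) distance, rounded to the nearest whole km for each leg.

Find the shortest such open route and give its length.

Shortest open route: 32 km.

There are 4! = 24 possible orderings.
Base → #101 → #102 → #103 → #104: 5+8+5+14 = 32
Base → #101 → #102 → #104 → #103: 5+8+16+14 = 43
Base → #101 → #103 → #102 → #104: 5+11+5+16 = 37
Base → #101 → #103 → #104 → #102: 5+11+14+16 = 46
Base → #101 → #104 → #102 → #103: 5+12+16+5 = 38
Base → #101 → #104 → #103 → #102: 5+12+14+5 = 36
Base → #102 → #101 → #103 → #104: 13+8+11+14 = 46
Base → #102 → #101 → #104 → #103: 13+8+12+14 = 47
Base → #102 → #103 → #101 → #104: 13+5+11+12 = 41
Base → #102 → #103 → #104 → #101: 13+5+14+12 = 44
Base → #102 → #104 → #101 → #103: 13+16+12+11 = 52
Base → #102 → #104 → #103 → #101: 13+16+14+11 = 54
Base → #103 → #101 → #102 → #104: 15+11+8+16 = 50
Base → #103 → #101 → #104 → #102: 15+11+12+16 = 54
… (10 more)
The minimum is 32.
One shortest path: Base → #101 → #102 → #103 → #104.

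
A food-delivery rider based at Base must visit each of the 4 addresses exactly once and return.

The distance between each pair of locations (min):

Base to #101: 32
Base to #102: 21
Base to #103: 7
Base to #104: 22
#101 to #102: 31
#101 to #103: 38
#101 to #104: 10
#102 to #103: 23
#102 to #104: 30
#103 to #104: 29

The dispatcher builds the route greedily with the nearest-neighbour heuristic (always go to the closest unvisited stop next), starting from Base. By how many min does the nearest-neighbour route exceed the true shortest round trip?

The nearest-neighbour route is 9 min longer than optimal.

From Base: #103=7, #102=21, #104=22, #101=32 → choose #103 (7).
From #103: #102=23, #104=29, #101=38 → choose #102 (23).
From #102: #104=30, #101=31 → choose #104 (30).
From #104: #101=10 → choose #101 (10).
NN route Base → #103 → #102 → #104 → #101 → Base costs 102.
Optimal: Base → #103 → #102 → #101 → #104 → Base costs 93 (by enumerating all 12 distinct tours).
Excess = 102 − 93 = 9.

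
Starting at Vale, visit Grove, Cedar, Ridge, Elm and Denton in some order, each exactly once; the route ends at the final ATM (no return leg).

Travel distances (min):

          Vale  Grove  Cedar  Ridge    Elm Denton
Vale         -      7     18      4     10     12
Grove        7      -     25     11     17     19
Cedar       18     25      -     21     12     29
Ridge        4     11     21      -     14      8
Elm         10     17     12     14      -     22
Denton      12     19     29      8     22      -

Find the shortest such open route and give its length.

Shortest open route: 60 min.

There are 5! = 120 possible orderings.
Vale→Grove→Cedar→Ridge→Elm→Denton: 7+25+21+14+22 = 89
Vale→Grove→Cedar→Ridge→Denton→Elm: 7+25+21+8+22 = 83
Vale→Grove→Cedar→Elm→Ridge→Denton: 7+25+12+14+8 = 66
Vale→Grove→Cedar→Elm→Denton→Ridge: 7+25+12+22+8 = 74
Vale→Grove→Cedar→Denton→Ridge→Elm: 7+25+29+8+14 = 83
Vale→Grove→Cedar→Denton→Elm→Ridge: 7+25+29+22+14 = 97
Vale→Grove→Ridge→Cedar→Elm→Denton: 7+11+21+12+22 = 73
Vale→Grove→Ridge→Cedar→Denton→Elm: 7+11+21+29+22 = 90
Vale→Grove→Ridge→Elm→Cedar→Denton: 7+11+14+12+29 = 73
Vale→Grove→Ridge→Elm→Denton→Cedar: 7+11+14+22+29 = 83
Vale→Grove→Ridge→Denton→Cedar→Elm: 7+11+8+29+12 = 67
Vale→Grove→Ridge→Denton→Elm→Cedar: 7+11+8+22+12 = 60
Vale→Grove→Elm→Cedar→Ridge→Denton: 7+17+12+21+8 = 65
Vale→Grove→Elm→Cedar→Denton→Ridge: 7+17+12+29+8 = 73
… (106 more)
The minimum is 60.
One shortest path: Vale → Grove → Ridge → Denton → Elm → Cedar.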